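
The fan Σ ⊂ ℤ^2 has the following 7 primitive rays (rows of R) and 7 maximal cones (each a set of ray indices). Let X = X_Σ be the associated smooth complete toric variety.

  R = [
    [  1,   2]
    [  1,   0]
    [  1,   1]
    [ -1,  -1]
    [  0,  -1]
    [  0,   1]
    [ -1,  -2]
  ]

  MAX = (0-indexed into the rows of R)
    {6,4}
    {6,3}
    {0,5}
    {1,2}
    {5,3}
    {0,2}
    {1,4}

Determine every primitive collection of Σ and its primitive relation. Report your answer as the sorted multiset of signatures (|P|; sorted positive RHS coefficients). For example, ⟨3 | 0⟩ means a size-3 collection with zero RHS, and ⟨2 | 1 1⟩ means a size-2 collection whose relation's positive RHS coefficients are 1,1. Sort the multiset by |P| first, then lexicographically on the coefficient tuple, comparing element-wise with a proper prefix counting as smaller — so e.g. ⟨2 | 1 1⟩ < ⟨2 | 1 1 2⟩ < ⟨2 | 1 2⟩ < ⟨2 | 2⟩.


Minimal non-faces — 14 found among 7 rays, 7 max cones:

  • {0,6}:  v_{0} + v_{6} = 0  ⇒ sig = ⟨2 | 0⟩
  • {2,3}:  v_{2} + v_{3} = 0  ⇒ sig = ⟨2 | 0⟩
  • {4,5}:  v_{4} + v_{5} = 0  ⇒ sig = ⟨2 | 0⟩
  • {0,3}:  v_{0} + v_{3} = v_{5}  ⇒ sig = ⟨2 | 1⟩
  • {0,4}:  v_{0} + v_{4} = v_{2}  ⇒ sig = ⟨2 | 1⟩
  • {1,3}:  v_{1} + v_{3} = v_{4}  ⇒ sig = ⟨2 | 1⟩
  • {1,5}:  v_{1} + v_{5} = v_{2}  ⇒ sig = ⟨2 | 1⟩
  • {2,4}:  v_{2} + v_{4} = v_{1}  ⇒ sig = ⟨2 | 1⟩
  • {2,5}:  v_{2} + v_{5} = v_{0}  ⇒ sig = ⟨2 | 1⟩
  • {2,6}:  v_{2} + v_{6} = v_{4}  ⇒ sig = ⟨2 | 1⟩
  • {3,4}:  v_{3} + v_{4} = v_{6}  ⇒ sig = ⟨2 | 1⟩
  • {5,6}:  v_{5} + v_{6} = v_{3}  ⇒ sig = ⟨2 | 1⟩
  • {0,1}:  v_{0} + v_{1} = 2·v_{2}  ⇒ sig = ⟨2 | 2⟩
  • {1,6}:  v_{1} + v_{6} = 2·v_{4}  ⇒ sig = ⟨2 | 2⟩

Sorted signature multiset PRS(X):
[⟨2 | 0⟩, ⟨2 | 0⟩, ⟨2 | 0⟩, ⟨2 | 1⟩, ⟨2 | 1⟩, ⟨2 | 1⟩, ⟨2 | 1⟩, ⟨2 | 1⟩, ⟨2 | 1⟩, ⟨2 | 1⟩, ⟨2 | 1⟩, ⟨2 | 1⟩, ⟨2 | 2⟩, ⟨2 | 2⟩]


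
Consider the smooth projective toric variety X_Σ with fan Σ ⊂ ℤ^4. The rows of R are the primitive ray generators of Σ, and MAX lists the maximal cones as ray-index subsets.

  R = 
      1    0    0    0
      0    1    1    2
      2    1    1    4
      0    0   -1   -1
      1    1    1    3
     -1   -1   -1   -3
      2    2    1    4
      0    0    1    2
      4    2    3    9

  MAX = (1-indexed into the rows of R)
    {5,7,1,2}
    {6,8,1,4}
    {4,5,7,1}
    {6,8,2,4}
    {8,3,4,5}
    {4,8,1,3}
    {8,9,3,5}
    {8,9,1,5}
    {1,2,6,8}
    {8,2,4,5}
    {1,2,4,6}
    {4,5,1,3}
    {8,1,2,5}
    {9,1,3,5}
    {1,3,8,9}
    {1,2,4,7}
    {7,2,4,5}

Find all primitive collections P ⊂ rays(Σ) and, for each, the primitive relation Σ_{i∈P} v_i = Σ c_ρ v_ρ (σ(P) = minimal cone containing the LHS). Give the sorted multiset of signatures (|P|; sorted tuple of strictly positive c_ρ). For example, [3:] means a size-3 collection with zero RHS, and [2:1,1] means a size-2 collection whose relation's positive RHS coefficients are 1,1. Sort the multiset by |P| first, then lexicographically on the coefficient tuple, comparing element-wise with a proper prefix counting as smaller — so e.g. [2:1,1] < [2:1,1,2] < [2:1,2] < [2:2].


The 14 primitive collections of Σ (r=9, n=4):

  P = {5,6}:  v_{5} + v_{6} = 0 ; sig = [2:]
  P = {3,6}:  v_{3} + v_{6} = v_{1} + v_{4} + v_{8} ; sig = [2:1,1,1]
  P = {6,7}:  v_{6} + v_{7} = v_{1} + v_{2} + v_{4} ; sig = [2:1,1,1]
  P = {6,9}:  v_{6} + v_{9} = v_{1} + v_{3} + v_{8} ; sig = [2:1,1,1]
  P = {2,9}:  v_{2} + v_{9} = v_{1} + 3·v_{5} + v_{8} ; sig = [2:1,1,3]
  P = {3,7}:  v_{3} + v_{7} = v_{1} + v_{4} + 3·v_{5} ; sig = [2:1,1,3]
  P = {7,9}:  v_{7} + v_{9} = v_{1} + v_{3} + 3·v_{5} ; sig = [2:1,1,3]
  P = {2,3}:  v_{2} + v_{3} = 2·v_{5} ; sig = [2:2]
  P = {4,9}:  v_{4} + v_{9} = 2·v_{3} ; sig = [2:2]
  P = {7,8}:  v_{7} + v_{8} = 2·v_{5} ; sig = [2:2]
  P = {1,2,4,5}:  v_{1} + v_{2} + v_{4} + v_{5} = v_{7} ; sig = [4:1]
  P = {1,2,4,8}:  v_{1} + v_{2} + v_{4} + v_{8} = v_{5} ; sig = [4:1]
  P = {1,3,5,8}:  v_{1} + v_{3} + v_{5} + v_{8} = v_{9} ; sig = [4:1]
  P = {1,4,5,8}:  v_{1} + v_{4} + v_{5} + v_{8} = v_{3} ; sig = [4:1]

Sorted signature multiset PRS(X):
[[2:], [2:1,1,1], [2:1,1,1], [2:1,1,1], [2:1,1,3], [2:1,1,3], [2:1,1,3], [2:2], [2:2], [2:2], [4:1], [4:1], [4:1], [4:1]]


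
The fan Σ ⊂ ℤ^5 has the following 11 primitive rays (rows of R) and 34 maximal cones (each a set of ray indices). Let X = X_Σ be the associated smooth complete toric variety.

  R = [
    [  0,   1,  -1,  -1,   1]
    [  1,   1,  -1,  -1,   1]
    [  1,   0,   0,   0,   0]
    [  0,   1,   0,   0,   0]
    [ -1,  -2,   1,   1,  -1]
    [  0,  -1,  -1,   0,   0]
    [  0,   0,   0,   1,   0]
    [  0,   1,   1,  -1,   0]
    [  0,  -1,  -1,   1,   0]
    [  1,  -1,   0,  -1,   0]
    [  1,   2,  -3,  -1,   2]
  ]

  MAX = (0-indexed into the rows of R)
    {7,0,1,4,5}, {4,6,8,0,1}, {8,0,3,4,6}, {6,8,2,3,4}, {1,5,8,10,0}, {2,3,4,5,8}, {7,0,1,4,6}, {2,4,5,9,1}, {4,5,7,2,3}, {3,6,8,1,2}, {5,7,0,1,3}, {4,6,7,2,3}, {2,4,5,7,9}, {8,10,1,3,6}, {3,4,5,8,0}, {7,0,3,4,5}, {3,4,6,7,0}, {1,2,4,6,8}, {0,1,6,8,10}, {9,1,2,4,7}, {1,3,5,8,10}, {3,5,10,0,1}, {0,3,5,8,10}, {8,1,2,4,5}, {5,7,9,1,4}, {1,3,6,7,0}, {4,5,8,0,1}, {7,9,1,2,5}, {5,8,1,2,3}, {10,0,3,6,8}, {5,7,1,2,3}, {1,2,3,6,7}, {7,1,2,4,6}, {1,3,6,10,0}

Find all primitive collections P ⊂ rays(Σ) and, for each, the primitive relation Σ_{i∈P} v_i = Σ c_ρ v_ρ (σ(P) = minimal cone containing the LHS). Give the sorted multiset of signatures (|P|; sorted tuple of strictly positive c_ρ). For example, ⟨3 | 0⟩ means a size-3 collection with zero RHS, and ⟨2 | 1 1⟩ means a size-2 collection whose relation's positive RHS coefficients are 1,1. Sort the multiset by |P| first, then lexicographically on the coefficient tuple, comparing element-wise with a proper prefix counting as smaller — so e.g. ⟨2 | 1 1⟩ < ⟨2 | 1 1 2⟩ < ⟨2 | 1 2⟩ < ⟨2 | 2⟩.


Primitive collections (14):

  • {7,8}:  v_{7} + v_{8} = 0 — sig = ⟨2 | 0⟩
  • {0,2}:  v_{0} + v_{2} = v_{1} — sig = ⟨2 | 1⟩
  • {5,6}:  v_{5} + v_{6} = v_{8} — sig = ⟨2 | 1⟩
  • {4,10}:  v_{4} + v_{10} = v_{0} + v_{8} — sig = ⟨2 | 1 1⟩
  • {3,9}:  v_{3} + v_{9} = v_{2} + v_{5} + v_{7} — sig = ⟨2 | 1 1 1⟩
  • {6,9}:  v_{6} + v_{9} = v_{1} + v_{2} + v_{4} — sig = ⟨2 | 1 1 1⟩
  • {7,10}:  v_{7} + v_{10} = v_{0} + v_{1} + v_{3} — sig = ⟨2 | 1 1 1⟩
  • {8,9}:  v_{8} + v_{9} = v_{1} + v_{2} + v_{4} + v_{5} — sig = ⟨2 | 1 1 1 1⟩
  • {0,9}:  v_{0} + v_{9} = 2·v_{1} + v_{4} + v_{5} + v_{7} — sig = ⟨2 | 1 1 1 2⟩
  • {2,10}:  v_{2} + v_{10} = 2·v_{1} + v_{3} + v_{8} — sig = ⟨2 | 1 1 2⟩
  • {9,10}:  v_{9} + v_{10} = 2·v_{1} + v_{5} — sig = ⟨2 | 1 2⟩
  • {1,3,4}:  v_{1} + v_{3} + v_{4} = 0 — sig = ⟨3 | 0⟩
  • {0,1,3,8}:  v_{0} + v_{1} + v_{3} + v_{8} = v_{10} — sig = ⟨4 | 1⟩
  • {1,2,4,5,7}:  v_{1} + v_{2} + v_{4} + v_{5} + v_{7} = v_{9} — sig = ⟨5 | 1⟩

Hence PRS(X_Σ) =
[⟨2 | 0⟩, ⟨2 | 1⟩, ⟨2 | 1⟩, ⟨2 | 1 1⟩, ⟨2 | 1 1 1⟩, ⟨2 | 1 1 1⟩, ⟨2 | 1 1 1⟩, ⟨2 | 1 1 1 1⟩, ⟨2 | 1 1 1 2⟩, ⟨2 | 1 1 2⟩, ⟨2 | 1 2⟩, ⟨3 | 0⟩, ⟨4 | 1⟩, ⟨5 | 1⟩]


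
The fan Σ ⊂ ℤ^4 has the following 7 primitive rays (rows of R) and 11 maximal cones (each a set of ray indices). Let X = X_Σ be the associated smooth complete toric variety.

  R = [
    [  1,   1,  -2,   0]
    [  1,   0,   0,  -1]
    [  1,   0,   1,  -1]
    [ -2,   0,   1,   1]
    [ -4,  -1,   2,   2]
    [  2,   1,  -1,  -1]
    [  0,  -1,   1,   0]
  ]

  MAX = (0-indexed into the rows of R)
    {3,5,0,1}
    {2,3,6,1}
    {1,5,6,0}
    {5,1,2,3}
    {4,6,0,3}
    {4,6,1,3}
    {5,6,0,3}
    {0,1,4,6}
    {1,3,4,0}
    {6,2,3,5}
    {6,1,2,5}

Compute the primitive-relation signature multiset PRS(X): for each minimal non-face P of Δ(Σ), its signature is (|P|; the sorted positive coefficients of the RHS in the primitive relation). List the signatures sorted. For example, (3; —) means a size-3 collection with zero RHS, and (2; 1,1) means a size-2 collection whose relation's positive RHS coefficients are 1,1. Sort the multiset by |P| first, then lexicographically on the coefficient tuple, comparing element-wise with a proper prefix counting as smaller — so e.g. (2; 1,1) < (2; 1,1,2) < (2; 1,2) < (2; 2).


Primitive collections (5):

  P = {0,2}:  v_{0} + v_{2} = v_{5}  ⟹  sig = (2; 1)
  P = {4,5}:  v_{4} + v_{5} = v_{3}  ⟹  sig = (2; 1)
  P = {2,4}:  v_{2} + v_{4} = v_{1} + 2·v_{3} + v_{6}  ⟹  sig = (2; 1,1,2)
  P = {0,1,3,6}:  v_{0} + v_{1} + v_{3} + v_{6} = 0  ⟹  sig = (4; —)
  P = {1,3,5,6}:  v_{1} + v_{3} + v_{5} + v_{6} = v_{2}  ⟹  sig = (4; 1)

so the primitive-relation signature multiset is
    (2; 1)
    (2; 1)
    (2; 1,1,2)
    (4; —)
    (4; 1)


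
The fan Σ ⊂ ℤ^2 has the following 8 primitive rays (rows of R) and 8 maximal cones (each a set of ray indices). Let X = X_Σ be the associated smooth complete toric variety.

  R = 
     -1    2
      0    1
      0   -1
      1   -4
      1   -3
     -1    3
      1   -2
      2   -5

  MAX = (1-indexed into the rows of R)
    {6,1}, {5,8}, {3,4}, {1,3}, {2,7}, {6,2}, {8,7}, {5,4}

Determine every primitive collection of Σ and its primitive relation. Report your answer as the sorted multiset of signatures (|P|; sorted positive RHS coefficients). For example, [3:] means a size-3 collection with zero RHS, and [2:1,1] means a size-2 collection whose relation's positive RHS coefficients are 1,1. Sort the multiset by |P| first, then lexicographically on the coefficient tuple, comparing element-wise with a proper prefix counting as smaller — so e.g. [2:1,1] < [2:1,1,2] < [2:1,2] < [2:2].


20 minimal non-faces of Δ(Σ) (on 8 rays):

  • {1,7}:  v_{1} + v_{7} = 0 — sig = [2:]
  • {2,3}:  v_{2} + v_{3} = 0 — sig = [2:]
  • {5,6}:  v_{5} + v_{6} = 0 — sig = [2:]
  • {1,2}:  v_{1} + v_{2} = v_{6} — sig = [2:1]
  • {1,5}:  v_{1} + v_{5} = v_{3} — sig = [2:1]
  • {1,8}:  v_{1} + v_{8} = v_{5} — sig = [2:1]
  • {2,4}:  v_{2} + v_{4} = v_{5} — sig = [2:1]
  • {2,5}:  v_{2} + v_{5} = v_{7} — sig = [2:1]
  • {3,5}:  v_{3} + v_{5} = v_{4} — sig = [2:1]
  • {3,6}:  v_{3} + v_{6} = v_{1} — sig = [2:1]
  • {3,7}:  v_{3} + v_{7} = v_{5} — sig = [2:1]
  • {4,6}:  v_{4} + v_{6} = v_{3} — sig = [2:1]
  • {5,7}:  v_{5} + v_{7} = v_{8} — sig = [2:1]
  • {6,7}:  v_{6} + v_{7} = v_{2} — sig = [2:1]
  • {6,8}:  v_{6} + v_{8} = v_{7} — sig = [2:1]
  • {1,4}:  v_{1} + v_{4} = 2·v_{3} — sig = [2:2]
  • {2,8}:  v_{2} + v_{8} = 2·v_{7} — sig = [2:2]
  • {3,8}:  v_{3} + v_{8} = 2·v_{5} — sig = [2:2]
  • {4,7}:  v_{4} + v_{7} = 2·v_{5} — sig = [2:2]
  • {4,8}:  v_{4} + v_{8} = 3·v_{5} — sig = [2:3]

Hence PRS(X_Σ) =
    [2:]
    [2:]
    [2:]
    [2:1]
    [2:1]
    [2:1]
    [2:1]
    [2:1]
    [2:1]
    [2:1]
    [2:1]
    [2:1]
    [2:1]
    [2:1]
    [2:1]
    [2:2]
    [2:2]
    [2:2]
    [2:2]
    [2:3]


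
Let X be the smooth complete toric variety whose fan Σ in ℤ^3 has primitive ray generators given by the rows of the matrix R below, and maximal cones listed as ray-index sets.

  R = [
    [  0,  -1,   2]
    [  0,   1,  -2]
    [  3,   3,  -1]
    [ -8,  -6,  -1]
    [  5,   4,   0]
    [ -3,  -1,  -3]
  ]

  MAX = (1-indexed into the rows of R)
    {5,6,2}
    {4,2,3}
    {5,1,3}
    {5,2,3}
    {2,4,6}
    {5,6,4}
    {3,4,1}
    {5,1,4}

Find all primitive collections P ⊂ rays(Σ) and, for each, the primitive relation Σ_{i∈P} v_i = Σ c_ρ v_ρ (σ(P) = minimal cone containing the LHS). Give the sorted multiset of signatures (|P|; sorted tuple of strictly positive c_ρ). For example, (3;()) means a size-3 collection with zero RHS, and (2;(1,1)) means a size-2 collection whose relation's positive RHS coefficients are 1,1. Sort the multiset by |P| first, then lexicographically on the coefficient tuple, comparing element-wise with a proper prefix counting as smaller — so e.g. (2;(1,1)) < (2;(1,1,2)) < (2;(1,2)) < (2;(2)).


Primitive collections (5):

  • {1,2}:  v_{1} + v_{2} = 0 — sig = (2;())
  • {1,6}:  v_{1} + v_{6} = v_{4} + v_{5} — sig = (2;(1,1))
  • {3,6}:  v_{3} + v_{6} = 2·v_{2} — sig = (2;(2))
  • {2,4,5}:  v_{2} + v_{4} + v_{5} = v_{6} — sig = (3;(1))
  • {3,4,5}:  v_{3} + v_{4} + v_{5} = v_{2} — sig = (3;(1))

Sorted signature multiset PRS(X):
[(2;()), (2;(1,1)), (2;(2)), (3;(1)), (3;(1))]


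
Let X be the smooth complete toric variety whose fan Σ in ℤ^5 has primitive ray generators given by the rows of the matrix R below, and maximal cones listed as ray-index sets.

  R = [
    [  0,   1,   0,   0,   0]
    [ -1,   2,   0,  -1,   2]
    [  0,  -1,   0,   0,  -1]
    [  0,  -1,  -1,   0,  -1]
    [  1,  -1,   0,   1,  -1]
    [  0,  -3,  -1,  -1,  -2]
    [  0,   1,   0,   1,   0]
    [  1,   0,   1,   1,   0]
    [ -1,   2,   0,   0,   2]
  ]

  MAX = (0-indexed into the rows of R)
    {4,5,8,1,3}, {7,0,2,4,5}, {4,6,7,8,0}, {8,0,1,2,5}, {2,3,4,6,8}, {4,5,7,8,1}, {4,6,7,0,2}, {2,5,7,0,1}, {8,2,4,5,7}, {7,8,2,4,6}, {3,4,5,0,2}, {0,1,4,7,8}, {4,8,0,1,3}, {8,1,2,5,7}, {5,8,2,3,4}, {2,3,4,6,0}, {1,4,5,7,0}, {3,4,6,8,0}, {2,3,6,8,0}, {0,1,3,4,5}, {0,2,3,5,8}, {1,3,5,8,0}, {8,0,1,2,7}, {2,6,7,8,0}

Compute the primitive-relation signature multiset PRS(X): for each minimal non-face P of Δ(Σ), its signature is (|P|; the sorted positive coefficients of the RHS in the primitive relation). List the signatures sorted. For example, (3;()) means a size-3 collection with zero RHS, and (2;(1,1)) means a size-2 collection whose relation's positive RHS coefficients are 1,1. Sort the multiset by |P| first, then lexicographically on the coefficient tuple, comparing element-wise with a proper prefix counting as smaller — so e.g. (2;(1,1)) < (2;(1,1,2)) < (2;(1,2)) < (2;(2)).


8 minimal non-faces of Δ(Σ) (on 9 rays):

  P={3,7}:  v_{3} + v_{7} = v_{4}  →  sig = (2;(1))
  P={1,6}:  v_{1} + v_{6} = v_{0} + v_{8}  →  sig = (2;(1,1))
  P={5,6}:  v_{5} + v_{6} = v_{2} + v_{3}  →  sig = (2;(1,1))
  P={1,2,4}:  v_{1} + v_{2} + v_{4} = 0  →  sig = (3;())
  P={1,2,3}:  v_{1} + v_{2} + v_{3} = v_{0} + v_{5} + v_{8}  →  sig = (3;(1,1,1))
  P={0,5,7,8}:  v_{0} + v_{5} + v_{7} + v_{8} = 0  →  sig = (4;())
  P={0,2,4,8}:  v_{0} + v_{2} + v_{4} + v_{8} = v_{6}  →  sig = (4;(1))
  P={0,4,5,8}:  v_{0} + v_{4} + v_{5} + v_{8} = v_{3}  →  sig = (4;(1))

Signatures (|P|; sorted positive RHS coefficients), sorted:
    (2;(1))
    (2;(1,1))
    (2;(1,1))
    (3;())
    (3;(1,1,1))
    (4;())
    (4;(1))
    (4;(1))


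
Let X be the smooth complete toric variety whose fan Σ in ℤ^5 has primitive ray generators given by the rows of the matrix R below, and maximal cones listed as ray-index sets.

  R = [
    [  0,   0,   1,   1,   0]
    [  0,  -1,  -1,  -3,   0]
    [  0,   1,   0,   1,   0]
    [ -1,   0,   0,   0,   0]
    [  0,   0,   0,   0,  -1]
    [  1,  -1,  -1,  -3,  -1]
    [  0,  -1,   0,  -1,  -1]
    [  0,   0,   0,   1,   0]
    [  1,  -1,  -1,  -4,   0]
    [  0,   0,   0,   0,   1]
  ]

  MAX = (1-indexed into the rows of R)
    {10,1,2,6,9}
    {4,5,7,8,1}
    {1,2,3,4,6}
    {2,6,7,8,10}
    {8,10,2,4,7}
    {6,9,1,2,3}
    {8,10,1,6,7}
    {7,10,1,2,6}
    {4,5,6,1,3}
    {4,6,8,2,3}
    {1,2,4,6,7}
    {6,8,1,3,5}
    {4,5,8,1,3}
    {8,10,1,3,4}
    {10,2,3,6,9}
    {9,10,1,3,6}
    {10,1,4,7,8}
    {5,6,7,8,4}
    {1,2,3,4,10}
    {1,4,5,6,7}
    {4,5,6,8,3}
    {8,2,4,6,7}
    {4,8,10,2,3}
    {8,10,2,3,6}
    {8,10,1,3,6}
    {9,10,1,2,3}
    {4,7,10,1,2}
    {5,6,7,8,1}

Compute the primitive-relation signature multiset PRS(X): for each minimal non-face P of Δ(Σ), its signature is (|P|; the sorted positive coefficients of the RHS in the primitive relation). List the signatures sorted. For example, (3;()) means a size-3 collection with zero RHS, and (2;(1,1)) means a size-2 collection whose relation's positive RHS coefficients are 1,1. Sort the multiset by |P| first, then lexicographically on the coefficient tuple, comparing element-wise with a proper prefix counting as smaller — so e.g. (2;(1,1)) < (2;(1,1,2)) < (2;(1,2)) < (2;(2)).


Primitive collections (11):

  P = {5,10}:  v_{5} + v_{10} = 0 — sig = (2;())
  P = {3,7}:  v_{3} + v_{7} = v_{5} — sig = (2;(1))
  P = {2,5}:  v_{2} + v_{5} = v_{4} + v_{6} — sig = (2;(1,1))
  P = {8,9}:  v_{8} + v_{9} = v_{6} + v_{10} — sig = (2;(1,1))
  P = {7,9}:  v_{7} + v_{9} = v_{1} + v_{2} + v_{6} — sig = (2;(1,1,1))
  P = {5,9}:  v_{5} + v_{9} = v_{1} + v_{2} + v_{3} + v_{6} — sig = (2;(1,1,1,1))
  P = {4,9}:  v_{4} + v_{9} = v_{1} + 2·v_{2} + v_{3} — sig = (2;(1,1,2))
  P = {4,6,10}:  v_{4} + v_{6} + v_{10} = v_{2} — sig = (3;(1))
  P = {1,2,8}:  v_{1} + v_{2} + v_{8} = v_{7} + v_{10} — sig = (3;(1,1))
  P = {1,4,6,8}:  v_{1} + v_{4} + v_{6} + v_{8} = v_{7} — sig = (4;(1))
  P = {1,2,3,6,10}:  v_{1} + v_{2} + v_{3} + v_{6} + v_{10} = v_{9} — sig = (5;(1))

so the primitive-relation signature multiset is
    (2;())
    (2;(1))
    (2;(1,1))
    (2;(1,1))
    (2;(1,1,1))
    (2;(1,1,1,1))
    (2;(1,1,2))
    (3;(1))
    (3;(1,1))
    (4;(1))
    (5;(1))


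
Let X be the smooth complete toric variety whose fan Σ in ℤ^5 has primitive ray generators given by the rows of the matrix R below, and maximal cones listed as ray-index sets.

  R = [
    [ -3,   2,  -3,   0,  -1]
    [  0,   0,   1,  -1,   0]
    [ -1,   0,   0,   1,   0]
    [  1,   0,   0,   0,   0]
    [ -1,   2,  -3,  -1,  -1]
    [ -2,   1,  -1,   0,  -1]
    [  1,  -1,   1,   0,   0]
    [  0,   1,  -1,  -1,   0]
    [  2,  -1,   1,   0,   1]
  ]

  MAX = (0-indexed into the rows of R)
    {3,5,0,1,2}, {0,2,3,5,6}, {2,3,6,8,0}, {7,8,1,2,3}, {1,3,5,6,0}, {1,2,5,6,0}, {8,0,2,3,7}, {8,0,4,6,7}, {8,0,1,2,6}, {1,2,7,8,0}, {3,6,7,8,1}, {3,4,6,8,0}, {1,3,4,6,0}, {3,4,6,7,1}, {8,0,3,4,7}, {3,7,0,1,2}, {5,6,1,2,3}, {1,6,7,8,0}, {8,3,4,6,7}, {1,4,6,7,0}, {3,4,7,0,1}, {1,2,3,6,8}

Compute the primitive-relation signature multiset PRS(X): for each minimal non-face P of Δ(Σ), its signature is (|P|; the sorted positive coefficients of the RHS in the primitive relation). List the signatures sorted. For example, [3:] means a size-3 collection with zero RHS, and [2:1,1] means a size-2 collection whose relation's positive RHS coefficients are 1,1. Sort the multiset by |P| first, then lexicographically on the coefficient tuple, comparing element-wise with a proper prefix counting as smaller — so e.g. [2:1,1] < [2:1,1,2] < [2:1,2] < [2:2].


Σ has 9 primitive collections:

  • {5,8}:  v_{5} + v_{8} = 0 ; sig = [2:]
  • {2,4}:  v_{2} + v_{4} = v_{0} + v_{3} ; sig = [2:1,1]
  • {5,7}:  v_{5} + v_{7} = v_{0} + v_{1} + v_{3} ; sig = [2:1,1,1]
  • {4,5}:  v_{4} + v_{5} = 2·v_{0} + v_{1} + 2·v_{3} + v_{6} ; sig = [2:1,1,2,2]
  • {2,6,7}:  v_{2} + v_{6} + v_{7} = 0 ; sig = [3:]
  • {1,4,8}:  v_{1} + v_{4} + v_{8} = v_{6} + 2·v_{7} ; sig = [3:1,2]
  • {0,1,3,8}:  v_{0} + v_{1} + v_{3} + v_{8} = v_{7} ; sig = [4:1]
  • {0,3,6,7}:  v_{0} + v_{3} + v_{6} + v_{7} = v_{4} ; sig = [4:1]
  • {0,1,2,3,6}:  v_{0} + v_{1} + v_{2} + v_{3} + v_{6} = v_{5} ; sig = [5:1]

Hence PRS(X_Σ) =
{ [2:],  [2:1,1],  [2:1,1,1],  [2:1,1,2,2],  [3:],  [3:1,2],  [4:1] ×2,  [5:1] }


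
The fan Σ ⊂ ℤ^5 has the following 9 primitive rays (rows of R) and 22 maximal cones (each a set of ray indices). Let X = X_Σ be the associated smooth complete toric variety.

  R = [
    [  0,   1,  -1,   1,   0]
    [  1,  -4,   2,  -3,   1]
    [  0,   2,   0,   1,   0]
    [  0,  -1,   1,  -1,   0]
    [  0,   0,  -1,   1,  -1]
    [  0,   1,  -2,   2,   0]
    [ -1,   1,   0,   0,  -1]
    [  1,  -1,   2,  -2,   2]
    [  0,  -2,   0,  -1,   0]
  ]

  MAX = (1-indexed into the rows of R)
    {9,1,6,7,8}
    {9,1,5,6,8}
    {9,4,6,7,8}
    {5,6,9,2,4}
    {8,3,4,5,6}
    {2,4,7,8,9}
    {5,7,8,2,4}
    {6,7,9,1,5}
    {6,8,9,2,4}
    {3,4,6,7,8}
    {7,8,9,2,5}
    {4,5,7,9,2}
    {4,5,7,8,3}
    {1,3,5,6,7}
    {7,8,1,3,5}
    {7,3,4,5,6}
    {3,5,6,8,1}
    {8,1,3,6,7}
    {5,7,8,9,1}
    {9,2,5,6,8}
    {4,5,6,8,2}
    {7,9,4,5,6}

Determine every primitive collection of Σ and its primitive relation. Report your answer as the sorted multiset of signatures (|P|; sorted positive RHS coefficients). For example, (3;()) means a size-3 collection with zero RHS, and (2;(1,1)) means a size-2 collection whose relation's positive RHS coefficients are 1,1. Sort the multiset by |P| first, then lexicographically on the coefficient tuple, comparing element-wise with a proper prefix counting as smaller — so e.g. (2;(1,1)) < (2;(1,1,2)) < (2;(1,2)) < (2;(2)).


7 minimal non-faces of Δ(Σ) (on 9 rays):

  • {1,4}:  v_{1} + v_{4} = 0 ; sig = (2;())
  • {3,9}:  v_{3} + v_{9} = 0 ; sig = (2;())
  • {1,2}:  v_{1} + v_{2} = v_{5} + v_{8} + v_{9} ; sig = (2;(1,1,1))
  • {2,3}:  v_{2} + v_{3} = v_{4} + v_{5} + v_{8} ; sig = (2;(1,1,1))
  • {2,6,7}:  v_{2} + v_{6} + v_{7} = v_{9} ; sig = (3;(1))
  • {4,5,8,9}:  v_{4} + v_{5} + v_{8} + v_{9} = v_{2} ; sig = (4;(1))
  • {5,6,7,8}:  v_{5} + v_{6} + v_{7} + v_{8} = v_{1} ; sig = (4;(1))

Signatures (|P|; sorted positive RHS coefficients), sorted:
    (2;())
    (2;())
    (2;(1,1,1))
    (2;(1,1,1))
    (3;(1))
    (4;(1))
    (4;(1))


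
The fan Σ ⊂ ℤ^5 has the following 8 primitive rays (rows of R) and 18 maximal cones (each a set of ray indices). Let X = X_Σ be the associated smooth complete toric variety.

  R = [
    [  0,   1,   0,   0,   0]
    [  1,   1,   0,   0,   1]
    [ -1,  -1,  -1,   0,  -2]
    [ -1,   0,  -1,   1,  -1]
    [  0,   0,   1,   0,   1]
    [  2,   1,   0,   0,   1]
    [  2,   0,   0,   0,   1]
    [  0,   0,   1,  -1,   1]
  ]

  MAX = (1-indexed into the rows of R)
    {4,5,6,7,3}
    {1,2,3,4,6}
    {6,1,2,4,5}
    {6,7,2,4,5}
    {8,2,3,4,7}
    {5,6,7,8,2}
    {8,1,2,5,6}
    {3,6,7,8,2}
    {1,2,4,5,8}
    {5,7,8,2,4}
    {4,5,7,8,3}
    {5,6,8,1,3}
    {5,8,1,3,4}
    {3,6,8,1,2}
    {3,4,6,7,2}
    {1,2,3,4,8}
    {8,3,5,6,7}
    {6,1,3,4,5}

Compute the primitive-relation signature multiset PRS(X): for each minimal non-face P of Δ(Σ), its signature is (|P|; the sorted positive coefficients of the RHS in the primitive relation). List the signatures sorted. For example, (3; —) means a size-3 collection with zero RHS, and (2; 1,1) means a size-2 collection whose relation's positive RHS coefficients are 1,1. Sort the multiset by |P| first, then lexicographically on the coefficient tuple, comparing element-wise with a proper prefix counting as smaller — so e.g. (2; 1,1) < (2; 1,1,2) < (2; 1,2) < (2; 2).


|primitive collections| = 3. Relations:

  • {1,7}:  v_{1} + v_{7} = v_{6}  ⟹  sig = (2; 1)
  • {2,3,5}:  v_{2} + v_{3} + v_{5} = 0  ⟹  sig = (3; —)
  • {4,6,8}:  v_{4} + v_{6} + v_{8} = v_{2}  ⟹  sig = (3; 1)

Sorted signature multiset PRS(X):
[(2; 1), (3; —), (3; 1)]


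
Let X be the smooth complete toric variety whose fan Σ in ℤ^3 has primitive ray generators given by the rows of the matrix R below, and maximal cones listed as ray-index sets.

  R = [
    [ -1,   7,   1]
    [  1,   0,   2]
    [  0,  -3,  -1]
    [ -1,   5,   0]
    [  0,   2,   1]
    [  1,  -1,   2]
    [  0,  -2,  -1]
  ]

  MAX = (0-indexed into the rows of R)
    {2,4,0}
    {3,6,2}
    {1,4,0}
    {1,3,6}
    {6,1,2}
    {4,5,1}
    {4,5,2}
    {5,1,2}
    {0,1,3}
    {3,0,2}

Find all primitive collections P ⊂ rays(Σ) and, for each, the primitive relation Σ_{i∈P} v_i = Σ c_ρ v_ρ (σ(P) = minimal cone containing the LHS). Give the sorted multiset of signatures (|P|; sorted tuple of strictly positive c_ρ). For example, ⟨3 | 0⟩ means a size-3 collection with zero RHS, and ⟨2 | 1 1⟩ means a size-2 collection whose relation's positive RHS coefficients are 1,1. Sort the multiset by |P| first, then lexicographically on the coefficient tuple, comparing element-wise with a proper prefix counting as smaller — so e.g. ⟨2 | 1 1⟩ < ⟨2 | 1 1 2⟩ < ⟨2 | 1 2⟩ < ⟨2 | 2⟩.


9 collections generate NE(X_Σ); each relation:

  P = {4,6}:  v_{4} + v_{6} = 0 ; sig = ⟨2 | 0⟩
  P = {0,6}:  v_{0} + v_{6} = v_{3} ; sig = ⟨2 | 1⟩
  P = {3,4}:  v_{3} + v_{4} = v_{0} ; sig = ⟨2 | 1⟩
  P = {5,6}:  v_{5} + v_{6} = v_{1} + v_{2} ; sig = ⟨2 | 1 1⟩
  P = {3,5}:  v_{3} + v_{5} = 2·v_{4} ; sig = ⟨2 | 2⟩
  P = {0,5}:  v_{0} + v_{5} = 3·v_{4} ; sig = ⟨2 | 3⟩
  P = {1,2,3}:  v_{1} + v_{2} + v_{3} = v_{4} ; sig = ⟨3 | 1⟩
  P = {1,2,4}:  v_{1} + v_{2} + v_{4} = v_{5} ; sig = ⟨3 | 1⟩
  P = {0,1,2}:  v_{0} + v_{1} + v_{2} = 2·v_{4} ; sig = ⟨3 | 2⟩

Signatures (|P|; sorted positive RHS coefficients), sorted:
[⟨2 | 0⟩, ⟨2 | 1⟩, ⟨2 | 1⟩, ⟨2 | 1 1⟩, ⟨2 | 2⟩, ⟨2 | 3⟩, ⟨3 | 1⟩, ⟨3 | 1⟩, ⟨3 | 2⟩]


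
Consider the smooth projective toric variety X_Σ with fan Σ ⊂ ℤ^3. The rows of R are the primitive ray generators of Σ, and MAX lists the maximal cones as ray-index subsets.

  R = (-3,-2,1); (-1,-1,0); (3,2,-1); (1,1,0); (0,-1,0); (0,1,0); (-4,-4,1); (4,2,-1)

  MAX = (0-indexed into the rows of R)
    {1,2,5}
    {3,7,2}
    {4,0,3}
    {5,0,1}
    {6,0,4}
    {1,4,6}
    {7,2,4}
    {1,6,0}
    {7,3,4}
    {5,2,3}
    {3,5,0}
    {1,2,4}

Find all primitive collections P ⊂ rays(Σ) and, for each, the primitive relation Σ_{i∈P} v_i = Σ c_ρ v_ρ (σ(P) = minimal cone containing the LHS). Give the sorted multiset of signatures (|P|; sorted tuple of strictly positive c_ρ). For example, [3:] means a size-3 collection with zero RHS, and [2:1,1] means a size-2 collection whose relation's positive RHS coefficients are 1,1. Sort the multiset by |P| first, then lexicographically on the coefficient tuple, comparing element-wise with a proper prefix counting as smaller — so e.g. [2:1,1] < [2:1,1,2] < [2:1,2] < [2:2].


Δ(Σ) — 8 vertices, 12 min non-faces:

  P={0,2}:  v_{0} + v_{2} = 0 — sig = [2:]
  P={1,3}:  v_{1} + v_{3} = 0 — sig = [2:]
  P={4,5}:  v_{4} + v_{5} = 0 — sig = [2:]
  P={0,7}:  v_{0} + v_{7} = v_{3} + v_{4} — sig = [2:1,1]
  P={1,7}:  v_{1} + v_{7} = v_{2} + v_{4} — sig = [2:1,1]
  P={2,6}:  v_{2} + v_{6} = v_{1} + v_{4} — sig = [2:1,1]
  P={3,6}:  v_{3} + v_{6} = v_{0} + v_{4} — sig = [2:1,1]
  P={5,6}:  v_{5} + v_{6} = v_{0} + v_{1} — sig = [2:1,1]
  P={5,7}:  v_{5} + v_{7} = v_{2} + v_{3} — sig = [2:1,1]
  P={6,7}:  v_{6} + v_{7} = 2·v_{4} — sig = [2:2]
  P={0,1,4}:  v_{0} + v_{1} + v_{4} = v_{6} — sig = [3:1]
  P={2,3,4}:  v_{2} + v_{3} + v_{4} = v_{7} — sig = [3:1]

Sorted signature multiset PRS(X):
{ [2:] ×3,  [2:1,1] ×6,  [2:2],  [3:1] ×2 }


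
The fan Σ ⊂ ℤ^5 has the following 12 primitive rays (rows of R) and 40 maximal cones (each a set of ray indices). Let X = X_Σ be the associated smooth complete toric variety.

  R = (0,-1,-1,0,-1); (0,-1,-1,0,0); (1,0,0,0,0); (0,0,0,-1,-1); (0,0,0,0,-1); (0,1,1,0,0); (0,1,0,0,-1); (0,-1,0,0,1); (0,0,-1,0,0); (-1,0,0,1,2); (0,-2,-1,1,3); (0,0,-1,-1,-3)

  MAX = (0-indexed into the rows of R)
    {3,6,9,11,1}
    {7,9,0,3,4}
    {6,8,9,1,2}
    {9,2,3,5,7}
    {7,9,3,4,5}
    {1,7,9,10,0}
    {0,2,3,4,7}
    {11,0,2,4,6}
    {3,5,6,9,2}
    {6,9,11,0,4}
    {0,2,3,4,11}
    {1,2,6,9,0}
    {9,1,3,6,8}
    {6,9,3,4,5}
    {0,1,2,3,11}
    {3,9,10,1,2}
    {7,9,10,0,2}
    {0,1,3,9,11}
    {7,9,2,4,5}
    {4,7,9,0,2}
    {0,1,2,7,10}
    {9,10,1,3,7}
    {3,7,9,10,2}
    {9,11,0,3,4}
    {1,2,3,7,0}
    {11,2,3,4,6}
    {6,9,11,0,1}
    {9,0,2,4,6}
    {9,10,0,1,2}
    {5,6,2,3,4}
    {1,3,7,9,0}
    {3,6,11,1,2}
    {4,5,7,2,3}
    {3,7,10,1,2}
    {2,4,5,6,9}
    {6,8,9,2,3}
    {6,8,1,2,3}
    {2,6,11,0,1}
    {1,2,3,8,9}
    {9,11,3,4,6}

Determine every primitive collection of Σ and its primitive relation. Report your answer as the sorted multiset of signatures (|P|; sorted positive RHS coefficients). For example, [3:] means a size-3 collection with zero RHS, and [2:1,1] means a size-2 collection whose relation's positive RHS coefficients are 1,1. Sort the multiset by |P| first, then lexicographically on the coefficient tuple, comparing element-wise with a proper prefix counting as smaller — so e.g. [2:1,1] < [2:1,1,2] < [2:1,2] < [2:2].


Δ(Σ) — 12 vertices, 23 min non-faces:

  • {1,5}:  v_{1} + v_{5} = 0  so sig = [2:]
  • {6,7}:  v_{6} + v_{7} = 0  so sig = [2:]
  • {0,5}:  v_{0} + v_{5} = v_{4}  so sig = [2:1]
  • {1,4}:  v_{1} + v_{4} = v_{0}  so sig = [2:1]
  • {4,8}:  v_{4} + v_{8} = v_{1} + v_{6}  so sig = [2:1,1]
  • {7,11}:  v_{7} + v_{11} = v_{0} + v_{3}  so sig = [2:1,1]
  • {5,10}:  v_{5} + v_{10} = v_{2} + v_{7} + v_{9}  so sig = [2:1,1,1]
  • {5,11}:  v_{5} + v_{11} = v_{3} + v_{4} + v_{6}  so sig = [2:1,1,1]
  • {6,10}:  v_{6} + v_{10} = v_{1} + v_{2} + v_{9}  so sig = [2:1,1,1]
  • {4,10}:  v_{4} + v_{10} = v_{0} + v_{2} + v_{7} + v_{9}  so sig = [2:1,1,1,1]
  • {5,8}:  v_{5} + v_{8} = v_{2} + v_{3} + v_{6} + v_{9}  so sig = [2:1,1,1,1]
  • {7,8}:  v_{7} + v_{8} = v_{1} + v_{2} + v_{3} + v_{9}  so sig = [2:1,1,1,1]
  • {0,8}:  v_{0} + v_{8} = 2·v_{1} + v_{6}  so sig = [2:1,2]
  • {8,11}:  v_{8} + v_{11} = 2·v_{1} + v_{3} + 2·v_{6}  so sig = [2:1,2,2]
  • {8,10}:  v_{8} + v_{10} = 2·v_{1} + 2·v_{2} + v_{3} + 2·v_{9}  so sig = [2:1,2,2,2]
  • {10,11}:  v_{10} + v_{11} = 2·v_{1}  so sig = [2:2]
  • {0,3,6}:  v_{0} + v_{3} + v_{6} = v_{11}  so sig = [3:1]
  • {2,9,11}:  v_{2} + v_{9} + v_{11} = v_{1} + v_{6}  so sig = [3:1,1]
  • {0,3,10}:  v_{0} + v_{3} + v_{10} = 2·v_{1} + v_{7}  so sig = [3:1,2]
  • {2,3,4,9}:  v_{2} + v_{3} + v_{4} + v_{9} = 0  so sig = [4:]
  • {0,2,3,9}:  v_{0} + v_{2} + v_{3} + v_{9} = v_{1}  so sig = [4:1]
  • {1,2,7,9}:  v_{1} + v_{2} + v_{7} + v_{9} = v_{10}  so sig = [4:1]
  • {1,2,3,6,9}:  v_{1} + v_{2} + v_{3} + v_{6} + v_{9} = v_{8}  so sig = [5:1]

Signatures (|P|; sorted positive RHS coefficients), sorted:
{ [2:] ×2,  [2:1] ×2,  [2:1,1] ×2,  [2:1,1,1] ×3,  [2:1,1,1,1] ×3,  [2:1,2],  [2:1,2,2],  [2:1,2,2,2],  [2:2],  [3:1],  [3:1,1],  [3:1,2],  [4:],  [4:1] ×2,  [5:1] }


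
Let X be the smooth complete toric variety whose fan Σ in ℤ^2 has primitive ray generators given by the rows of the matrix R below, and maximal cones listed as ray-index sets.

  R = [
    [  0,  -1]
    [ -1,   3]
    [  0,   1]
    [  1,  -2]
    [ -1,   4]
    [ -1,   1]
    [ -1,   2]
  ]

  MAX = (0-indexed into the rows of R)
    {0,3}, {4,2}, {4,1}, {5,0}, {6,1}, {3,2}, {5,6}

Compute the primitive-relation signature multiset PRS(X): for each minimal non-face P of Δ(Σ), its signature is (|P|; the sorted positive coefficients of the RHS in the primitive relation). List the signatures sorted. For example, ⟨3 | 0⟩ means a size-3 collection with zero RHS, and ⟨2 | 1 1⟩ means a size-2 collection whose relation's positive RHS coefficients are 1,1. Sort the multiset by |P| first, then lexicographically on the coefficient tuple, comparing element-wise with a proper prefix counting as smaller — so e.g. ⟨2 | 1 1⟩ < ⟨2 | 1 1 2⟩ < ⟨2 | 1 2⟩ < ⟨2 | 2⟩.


Σ has 14 primitive collections:

  • {0,2}:  v_{0} + v_{2} = 0 — sig = ⟨2 | 0⟩
  • {3,6}:  v_{3} + v_{6} = 0 — sig = ⟨2 | 0⟩
  • {0,1}:  v_{0} + v_{1} = v_{6} — sig = ⟨2 | 1⟩
  • {0,4}:  v_{0} + v_{4} = v_{1} — sig = ⟨2 | 1⟩
  • {0,6}:  v_{0} + v_{6} = v_{5} — sig = ⟨2 | 1⟩
  • {1,2}:  v_{1} + v_{2} = v_{4} — sig = ⟨2 | 1⟩
  • {1,3}:  v_{1} + v_{3} = v_{2} — sig = ⟨2 | 1⟩
  • {2,5}:  v_{2} + v_{5} = v_{6} — sig = ⟨2 | 1⟩
  • {2,6}:  v_{2} + v_{6} = v_{1} — sig = ⟨2 | 1⟩
  • {3,5}:  v_{3} + v_{5} = v_{0} — sig = ⟨2 | 1⟩
  • {4,5}:  v_{4} + v_{5} = v_{1} + v_{6} — sig = ⟨2 | 1 1⟩
  • {1,5}:  v_{1} + v_{5} = 2·v_{6} — sig = ⟨2 | 2⟩
  • {3,4}:  v_{3} + v_{4} = 2·v_{2} — sig = ⟨2 | 2⟩
  • {4,6}:  v_{4} + v_{6} = 2·v_{1} — sig = ⟨2 | 2⟩

Sorted signature multiset PRS(X):
    ⟨2 | 0⟩
    ⟨2 | 0⟩
    ⟨2 | 1⟩
    ⟨2 | 1⟩
    ⟨2 | 1⟩
    ⟨2 | 1⟩
    ⟨2 | 1⟩
    ⟨2 | 1⟩
    ⟨2 | 1⟩
    ⟨2 | 1⟩
    ⟨2 | 1 1⟩
    ⟨2 | 2⟩
    ⟨2 | 2⟩
    ⟨2 | 2⟩


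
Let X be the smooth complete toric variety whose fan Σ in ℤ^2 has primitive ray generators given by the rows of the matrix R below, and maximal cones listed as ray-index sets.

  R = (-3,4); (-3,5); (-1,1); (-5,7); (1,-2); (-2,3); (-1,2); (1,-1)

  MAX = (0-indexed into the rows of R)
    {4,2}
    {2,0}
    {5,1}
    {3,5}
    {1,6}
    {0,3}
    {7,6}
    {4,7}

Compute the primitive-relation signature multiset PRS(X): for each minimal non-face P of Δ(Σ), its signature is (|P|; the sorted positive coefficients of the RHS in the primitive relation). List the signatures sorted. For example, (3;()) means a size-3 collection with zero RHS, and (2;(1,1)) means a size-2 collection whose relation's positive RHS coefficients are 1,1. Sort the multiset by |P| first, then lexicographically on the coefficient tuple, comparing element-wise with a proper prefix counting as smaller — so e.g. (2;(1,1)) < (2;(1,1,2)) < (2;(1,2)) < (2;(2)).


20 minimal non-faces of Δ(Σ) (on 8 rays):

  {2,7}:  v_{2} + v_{7} = 0  ⇒ sig = (2;())
  {4,6}:  v_{4} + v_{6} = 0  ⇒ sig = (2;())
  {0,5}:  v_{0} + v_{5} = v_{3}  ⇒ sig = (2;(1))
  {0,7}:  v_{0} + v_{7} = v_{5}  ⇒ sig = (2;(1))
  {1,4}:  v_{1} + v_{4} = v_{5}  ⇒ sig = (2;(1))
  {2,5}:  v_{2} + v_{5} = v_{0}  ⇒ sig = (2;(1))
  {2,6}:  v_{2} + v_{6} = v_{5}  ⇒ sig = (2;(1))
  {4,5}:  v_{4} + v_{5} = v_{2}  ⇒ sig = (2;(1))
  {5,6}:  v_{5} + v_{6} = v_{1}  ⇒ sig = (2;(1))
  {5,7}:  v_{5} + v_{7} = v_{6}  ⇒ sig = (2;(1))
  {3,4}:  v_{3} + v_{4} = v_{0} + v_{2}  ⇒ sig = (2;(1,1))
  {0,4}:  v_{0} + v_{4} = 2·v_{2}  ⇒ sig = (2;(2))
  {0,6}:  v_{0} + v_{6} = 2·v_{5}  ⇒ sig = (2;(2))
  {1,2}:  v_{1} + v_{2} = 2·v_{5}  ⇒ sig = (2;(2))
  {1,7}:  v_{1} + v_{7} = 2·v_{6}  ⇒ sig = (2;(2))
  {2,3}:  v_{2} + v_{3} = 2·v_{0}  ⇒ sig = (2;(2))
  {3,7}:  v_{3} + v_{7} = 2·v_{5}  ⇒ sig = (2;(2))
  {0,1}:  v_{0} + v_{1} = 3·v_{5}  ⇒ sig = (2;(3))
  {3,6}:  v_{3} + v_{6} = 3·v_{5}  ⇒ sig = (2;(3))
  {1,3}:  v_{1} + v_{3} = 4·v_{5}  ⇒ sig = (2;(4))

Signatures (|P|; sorted positive RHS coefficients), sorted:
[(2;()), (2;()), (2;(1)), (2;(1)), (2;(1)), (2;(1)), (2;(1)), (2;(1)), (2;(1)), (2;(1)), (2;(1,1)), (2;(2)), (2;(2)), (2;(2)), (2;(2)), (2;(2)), (2;(2)), (2;(3)), (2;(3)), (2;(4))]


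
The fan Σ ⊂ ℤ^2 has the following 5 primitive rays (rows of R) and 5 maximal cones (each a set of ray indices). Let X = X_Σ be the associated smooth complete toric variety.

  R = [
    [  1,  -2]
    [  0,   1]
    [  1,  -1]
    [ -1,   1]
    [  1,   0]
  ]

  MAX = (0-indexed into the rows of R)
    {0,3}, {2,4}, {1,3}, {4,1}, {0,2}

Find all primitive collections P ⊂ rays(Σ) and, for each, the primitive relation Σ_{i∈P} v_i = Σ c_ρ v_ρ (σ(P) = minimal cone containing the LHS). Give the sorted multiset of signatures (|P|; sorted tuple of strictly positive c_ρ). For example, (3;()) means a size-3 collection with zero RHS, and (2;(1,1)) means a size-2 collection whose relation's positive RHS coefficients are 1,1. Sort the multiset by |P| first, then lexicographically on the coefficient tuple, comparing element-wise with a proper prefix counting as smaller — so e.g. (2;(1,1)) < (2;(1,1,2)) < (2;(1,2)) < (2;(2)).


The 5 primitive collections of Σ (r=5, n=2):

  • {2,3}:  v_{2} + v_{3} = 0  ⟹  sig = (2;())
  • {0,1}:  v_{0} + v_{1} = v_{2}  ⟹  sig = (2;(1))
  • {1,2}:  v_{1} + v_{2} = v_{4}  ⟹  sig = (2;(1))
  • {3,4}:  v_{3} + v_{4} = v_{1}  ⟹  sig = (2;(1))
  • {0,4}:  v_{0} + v_{4} = 2·v_{2}  ⟹  sig = (2;(2))

Sorted signature multiset PRS(X):
    (2;())
    (2;(1))
    (2;(1))
    (2;(1))
    (2;(2))


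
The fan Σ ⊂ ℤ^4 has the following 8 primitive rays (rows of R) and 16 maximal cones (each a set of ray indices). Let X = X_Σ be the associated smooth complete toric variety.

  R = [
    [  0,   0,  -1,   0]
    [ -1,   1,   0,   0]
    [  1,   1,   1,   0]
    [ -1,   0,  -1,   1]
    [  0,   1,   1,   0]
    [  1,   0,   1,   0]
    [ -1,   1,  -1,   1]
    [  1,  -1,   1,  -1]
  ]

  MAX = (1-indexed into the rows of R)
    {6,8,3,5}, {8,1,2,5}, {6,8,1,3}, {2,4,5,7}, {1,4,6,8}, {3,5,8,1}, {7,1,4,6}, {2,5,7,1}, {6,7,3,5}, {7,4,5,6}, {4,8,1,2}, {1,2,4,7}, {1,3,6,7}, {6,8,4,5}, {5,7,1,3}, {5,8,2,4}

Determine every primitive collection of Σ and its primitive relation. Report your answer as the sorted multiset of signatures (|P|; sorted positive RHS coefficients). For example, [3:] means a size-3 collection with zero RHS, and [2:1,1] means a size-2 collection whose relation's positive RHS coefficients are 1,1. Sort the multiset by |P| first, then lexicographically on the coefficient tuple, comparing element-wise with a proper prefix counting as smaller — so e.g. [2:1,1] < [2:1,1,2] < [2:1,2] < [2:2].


Δ(Σ) — 8 vertices, 6 min non-faces:

  {7,8}:  v_{7} + v_{8} = 0  so sig = [2:]
  {2,6}:  v_{2} + v_{6} = v_{5}  so sig = [2:1]
  {3,4}:  v_{3} + v_{4} = v_{6} + v_{7}  so sig = [2:1,1]
  {2,3}:  v_{2} + v_{3} = v_{1} + 2·v_{5}  so sig = [2:1,2]
  {1,4,5}:  v_{1} + v_{4} + v_{5} = v_{7}  so sig = [3:1]
  {1,5,6}:  v_{1} + v_{5} + v_{6} = v_{3}  so sig = [3:1]

Signatures (|P|; sorted positive RHS coefficients), sorted:
{ [2:],  [2:1],  [2:1,1],  [2:1,2],  [3:1] ×2 }


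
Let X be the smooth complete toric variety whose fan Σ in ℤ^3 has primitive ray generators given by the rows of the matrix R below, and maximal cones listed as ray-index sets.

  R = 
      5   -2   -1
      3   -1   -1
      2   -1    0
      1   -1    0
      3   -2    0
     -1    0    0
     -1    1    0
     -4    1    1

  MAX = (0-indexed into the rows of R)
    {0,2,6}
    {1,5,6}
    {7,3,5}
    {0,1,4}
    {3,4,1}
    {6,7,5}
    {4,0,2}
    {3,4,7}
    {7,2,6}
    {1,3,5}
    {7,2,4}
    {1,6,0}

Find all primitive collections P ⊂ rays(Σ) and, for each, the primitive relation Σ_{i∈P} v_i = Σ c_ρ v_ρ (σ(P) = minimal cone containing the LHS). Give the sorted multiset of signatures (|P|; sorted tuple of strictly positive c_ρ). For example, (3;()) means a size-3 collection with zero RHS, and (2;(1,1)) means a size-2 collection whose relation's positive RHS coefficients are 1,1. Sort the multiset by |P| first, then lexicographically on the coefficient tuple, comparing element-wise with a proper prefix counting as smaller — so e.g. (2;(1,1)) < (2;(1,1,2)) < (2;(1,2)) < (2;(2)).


The 10 primitive collections of Σ (r=8, n=3):

  • {3,6}:  v_{3} + v_{6} = 0  →  sig = (2;())
  • {0,7}:  v_{0} + v_{7} = v_{3}  →  sig = (2;(1))
  • {1,2}:  v_{1} + v_{2} = v_{0}  →  sig = (2;(1))
  • {1,7}:  v_{1} + v_{7} = v_{5}  →  sig = (2;(1))
  • {2,3}:  v_{2} + v_{3} = v_{4}  →  sig = (2;(1))
  • {2,5}:  v_{2} + v_{5} = v_{3}  →  sig = (2;(1))
  • {4,6}:  v_{4} + v_{6} = v_{2}  →  sig = (2;(1))
  • {0,3}:  v_{0} + v_{3} = v_{1} + v_{4}  →  sig = (2;(1,1))
  • {0,5}:  v_{0} + v_{5} = v_{1} + v_{3}  →  sig = (2;(1,1))
  • {4,5}:  v_{4} + v_{5} = 2·v_{3}  →  sig = (2;(2))

Hence PRS(X_Σ) =
    (2;())
    (2;(1))
    (2;(1))
    (2;(1))
    (2;(1))
    (2;(1))
    (2;(1))
    (2;(1,1))
    (2;(1,1))
    (2;(2))


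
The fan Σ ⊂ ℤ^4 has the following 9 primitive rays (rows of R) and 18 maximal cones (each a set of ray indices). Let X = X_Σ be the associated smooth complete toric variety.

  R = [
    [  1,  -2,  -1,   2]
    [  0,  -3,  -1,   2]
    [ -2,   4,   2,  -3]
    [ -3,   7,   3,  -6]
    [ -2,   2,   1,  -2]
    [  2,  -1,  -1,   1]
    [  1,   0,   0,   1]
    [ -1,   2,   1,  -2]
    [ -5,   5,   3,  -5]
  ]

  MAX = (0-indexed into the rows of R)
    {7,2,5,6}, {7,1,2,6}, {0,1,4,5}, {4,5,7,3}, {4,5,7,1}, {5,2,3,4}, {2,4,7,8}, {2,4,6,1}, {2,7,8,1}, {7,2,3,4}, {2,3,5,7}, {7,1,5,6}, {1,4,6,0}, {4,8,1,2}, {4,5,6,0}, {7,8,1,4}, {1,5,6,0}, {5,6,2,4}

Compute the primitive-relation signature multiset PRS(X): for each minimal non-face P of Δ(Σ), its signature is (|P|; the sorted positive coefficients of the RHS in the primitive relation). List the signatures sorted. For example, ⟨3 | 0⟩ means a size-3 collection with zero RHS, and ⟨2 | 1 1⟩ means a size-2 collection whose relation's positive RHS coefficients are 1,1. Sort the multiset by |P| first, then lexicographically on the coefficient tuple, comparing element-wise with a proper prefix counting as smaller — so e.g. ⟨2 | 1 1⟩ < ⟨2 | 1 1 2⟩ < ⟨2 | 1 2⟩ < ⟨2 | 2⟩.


Primitive collections (14):

  P = {0,7}:  v_{0} + v_{7} = 0  ⇒ sig = ⟨2 | 0⟩
  P = {0,2}:  v_{0} + v_{2} = v_{4} + v_{6}  ⇒ sig = ⟨2 | 1 1⟩
  P = {1,3}:  v_{1} + v_{3} = v_{4} + v_{7}  ⇒ sig = ⟨2 | 1 1⟩
  P = {5,8}:  v_{5} + v_{8} = v_{4} + v_{7}  ⇒ sig = ⟨2 | 1 1⟩
  P = {0,3}:  v_{0} + v_{3} = v_{2} + v_{4} + v_{5}  ⇒ sig = ⟨2 | 1 1 1⟩
  P = {0,8}:  v_{0} + v_{8} = v_{1} + v_{2} + v_{4}  ⇒ sig = ⟨2 | 1 1 1⟩
  P = {3,6}:  v_{3} + v_{6} = 2·v_{2} + v_{5}  ⇒ sig = ⟨2 | 1 2⟩
  P = {6,8}:  v_{6} + v_{8} = v_{1} + 2·v_{2}  ⇒ sig = ⟨2 | 1 2⟩
  P = {3,8}:  v_{3} + v_{8} = v_{2} + 2·v_{4} + 2·v_{7}  ⇒ sig = ⟨2 | 1 2 2⟩
  P = {1,2,5}:  v_{1} + v_{2} + v_{5} = 0  ⇒ sig = ⟨3 | 0⟩
  P = {4,6,7}:  v_{4} + v_{6} + v_{7} = v_{2}  ⇒ sig = ⟨3 | 1⟩
  P = {1,2,4,7}:  v_{1} + v_{2} + v_{4} + v_{7} = v_{8}  ⇒ sig = ⟨4 | 1⟩
  P = {1,4,5,6}:  v_{1} + v_{4} + v_{5} + v_{6} = v_{0}  ⇒ sig = ⟨4 | 1⟩
  P = {2,4,5,7}:  v_{2} + v_{4} + v_{5} + v_{7} = v_{3}  ⇒ sig = ⟨4 | 1⟩

Sorted signature multiset PRS(X):
    |P|=2: 9 collections, coeffs (), (1,1), (1,1), (1,1), (1,1,1), (1,1,1), (1,2), (1,2), (1,2,2)
    |P|=3: 2 collections, coeffs (), (1)
    |P|=4: 3 collections, coeffs (1), (1), (1)
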